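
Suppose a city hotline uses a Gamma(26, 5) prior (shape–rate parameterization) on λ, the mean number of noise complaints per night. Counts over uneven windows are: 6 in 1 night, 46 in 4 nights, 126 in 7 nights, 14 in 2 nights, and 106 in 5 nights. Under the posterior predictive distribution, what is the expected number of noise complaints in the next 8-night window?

108

Total count: 6 + 46 + 126 + 14 + 106 = 298.
Total exposure: 1 + 4 + 7 + 2 + 5 = 19 nights.
Conjugate update: add total count to the shape and total exposure to the rate, giving Gamma(324, 24).
Predictive mean over an 8-night window = T·E[λ|data] = 8·324/24 = 108.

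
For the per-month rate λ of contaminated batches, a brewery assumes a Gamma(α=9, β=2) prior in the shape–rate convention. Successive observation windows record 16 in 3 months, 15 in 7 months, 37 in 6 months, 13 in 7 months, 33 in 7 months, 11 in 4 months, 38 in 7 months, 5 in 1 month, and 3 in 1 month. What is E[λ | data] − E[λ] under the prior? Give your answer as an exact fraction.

Total count: 16 + 15 + 37 + 13 + 33 + 11 + 38 + 5 + 3 = 171.
Total exposure: 3 + 7 + 6 + 7 + 7 + 4 + 7 + 1 + 1 = 43 months.
Conjugate update: add total count to the shape and total exposure to the rate, giving Gamma(180, 45).
Posterior mean = 180/45 = 4; prior mean = 9/2 = 9/2. Difference = 4 − 9/2 = -1/2.

-1/2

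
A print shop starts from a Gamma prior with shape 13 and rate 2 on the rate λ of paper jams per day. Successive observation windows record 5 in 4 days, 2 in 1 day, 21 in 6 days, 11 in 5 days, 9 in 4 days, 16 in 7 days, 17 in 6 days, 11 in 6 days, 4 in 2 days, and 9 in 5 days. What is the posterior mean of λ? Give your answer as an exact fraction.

59/24

Total count: 5 + 2 + 21 + 11 + 9 + 16 + 17 + 11 + 4 + 9 = 105.
Total exposure: 4 + 1 + 6 + 5 + 4 + 7 + 6 + 6 + 2 + 5 = 46 days.
Gamma(α, β) with Poisson data over total exposure Σt gives posterior Gamma(α+Σx, β+Σt) = Gamma(118, 48).
Posterior mean = α'/β' = 118/48 = 59/24.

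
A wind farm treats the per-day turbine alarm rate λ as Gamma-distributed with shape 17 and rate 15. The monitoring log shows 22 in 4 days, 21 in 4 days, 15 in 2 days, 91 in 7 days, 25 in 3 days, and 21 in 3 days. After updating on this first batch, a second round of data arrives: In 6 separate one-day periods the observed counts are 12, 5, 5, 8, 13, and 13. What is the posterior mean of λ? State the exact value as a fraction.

67/11

Total count: 22 + 21 + 15 + 91 + 25 + 21 = 195.
Total exposure: 4 + 4 + 2 + 7 + 3 + 3 = 23 days.
After the first batch: Gamma(17 + 195, 15 + 23) = Gamma(212, 38).
Total count: 12 + 5 + 5 + 8 + 13 + 13 = 56.
Total exposure: 6 days.
After the second batch: Gamma(212 + 56, 38 + 6) = Gamma(268, 44).
Posterior mean = α'/β' = 268/44 = 67/11.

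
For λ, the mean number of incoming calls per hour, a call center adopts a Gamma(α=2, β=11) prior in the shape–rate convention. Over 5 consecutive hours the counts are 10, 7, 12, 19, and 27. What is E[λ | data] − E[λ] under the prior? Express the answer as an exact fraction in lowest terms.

Total count: 10 + 7 + 12 + 19 + 27 = 75.
Total exposure: 5 hours.
The Gamma prior is conjugate for the Poisson rate, so λ | data ~ Gamma(2+75, 11+5) = Gamma(77, 16).
Posterior mean = 77/16 = 77/16; prior mean = 2/11 = 2/11. Difference = 77/16 − 2/11 = 815/176.

815/176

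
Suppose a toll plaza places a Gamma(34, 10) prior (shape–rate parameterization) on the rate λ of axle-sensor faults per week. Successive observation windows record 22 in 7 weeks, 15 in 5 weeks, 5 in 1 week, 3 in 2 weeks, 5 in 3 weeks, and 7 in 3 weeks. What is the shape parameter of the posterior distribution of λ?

Total count: 22 + 15 + 5 + 3 + 5 + 7 = 57.
Total exposure: 7 + 5 + 1 + 2 + 3 + 3 = 21 weeks.
Conjugate update: add total count to the shape and total exposure to the rate, giving Gamma(91, 31).

91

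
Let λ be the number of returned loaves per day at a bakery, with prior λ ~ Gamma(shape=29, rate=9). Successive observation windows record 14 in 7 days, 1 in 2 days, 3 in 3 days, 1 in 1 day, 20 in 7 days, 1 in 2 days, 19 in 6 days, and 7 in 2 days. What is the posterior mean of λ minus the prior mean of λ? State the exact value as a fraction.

Total count: 14 + 1 + 3 + 1 + 20 + 1 + 19 + 7 = 66.
Total exposure: 7 + 2 + 3 + 1 + 7 + 2 + 6 + 2 = 30 days.
Posterior: α' = 29 + 66 = 95, β' = 9 + 30 = 39.
Posterior mean = 95/39 = 95/39; prior mean = 29/9 = 29/9. Difference = 95/39 − 29/9 = -92/117.

-92/117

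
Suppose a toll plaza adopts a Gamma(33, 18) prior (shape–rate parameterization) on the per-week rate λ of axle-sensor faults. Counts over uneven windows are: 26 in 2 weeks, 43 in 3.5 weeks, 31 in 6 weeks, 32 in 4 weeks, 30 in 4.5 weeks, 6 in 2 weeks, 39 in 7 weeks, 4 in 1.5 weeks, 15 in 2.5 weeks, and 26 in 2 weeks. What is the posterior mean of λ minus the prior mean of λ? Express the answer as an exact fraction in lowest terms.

1127/318

Total count: 26 + 43 + 31 + 32 + 30 + 6 + 39 + 4 + 15 + 26 = 252.
Total exposure: 2 + 3.5 + 6 + 4 + 4.5 + 2 + 7 + 1.5 + 2.5 + 2 = 35 weeks.
Conjugate update: add total count to the shape and total exposure to the rate, giving Gamma(285, 53).
Posterior mean = 285/53 = 285/53; prior mean = 33/18 = 11/6. Difference = 285/53 − 11/6 = 1127/318.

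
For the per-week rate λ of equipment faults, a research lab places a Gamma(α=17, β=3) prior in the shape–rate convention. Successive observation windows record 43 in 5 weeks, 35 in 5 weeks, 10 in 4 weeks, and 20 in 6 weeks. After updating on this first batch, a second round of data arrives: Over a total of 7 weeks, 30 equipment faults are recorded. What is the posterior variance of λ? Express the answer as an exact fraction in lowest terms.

31/180

Total count: 43 + 35 + 10 + 20 = 108.
Total exposure: 5 + 5 + 4 + 6 = 20 weeks.
After the first batch: Gamma(17 + 108, 3 + 20) = Gamma(125, 23).
Total count 30 over total exposure 7 weeks.
After the second batch: Gamma(125 + 30, 23 + 7) = Gamma(155, 30).
Posterior variance = α'/β'² = 155/900 = 31/180.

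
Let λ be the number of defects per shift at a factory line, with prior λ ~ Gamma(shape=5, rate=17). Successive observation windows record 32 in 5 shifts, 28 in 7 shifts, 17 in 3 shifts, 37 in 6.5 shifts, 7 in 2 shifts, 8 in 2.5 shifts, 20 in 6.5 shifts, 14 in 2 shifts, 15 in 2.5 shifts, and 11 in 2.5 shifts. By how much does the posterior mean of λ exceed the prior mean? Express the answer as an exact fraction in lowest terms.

Total count: 32 + 28 + 17 + 37 + 7 + 8 + 20 + 14 + 15 + 11 = 189.
Total exposure: 5 + 7 + 3 + 6.5 + 2 + 2.5 + 6.5 + 2 + 2.5 + 2.5 = 39.5 shifts.
The Gamma prior is conjugate for the Poisson rate, so λ | data ~ Gamma(5+189, 17+39.5) = Gamma(194, 113/2).
Posterior mean = 194/(113/2) = 388/113; prior mean = 5/17 = 5/17. Difference = 388/113 − 5/17 = 6031/1921.

6031/1921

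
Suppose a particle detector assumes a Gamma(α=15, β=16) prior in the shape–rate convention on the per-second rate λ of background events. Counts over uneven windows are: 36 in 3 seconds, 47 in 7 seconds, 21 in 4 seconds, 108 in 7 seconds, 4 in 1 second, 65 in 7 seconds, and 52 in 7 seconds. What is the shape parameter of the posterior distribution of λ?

Total count: 36 + 47 + 21 + 108 + 4 + 65 + 52 = 333.
Total exposure: 3 + 7 + 4 + 7 + 1 + 7 + 7 = 36 seconds.
By Gamma–Poisson conjugacy, the posterior is Gamma(α + Σx, β + Σt) = Gamma(15 + 333, 16 + 36) = Gamma(348, 52).

348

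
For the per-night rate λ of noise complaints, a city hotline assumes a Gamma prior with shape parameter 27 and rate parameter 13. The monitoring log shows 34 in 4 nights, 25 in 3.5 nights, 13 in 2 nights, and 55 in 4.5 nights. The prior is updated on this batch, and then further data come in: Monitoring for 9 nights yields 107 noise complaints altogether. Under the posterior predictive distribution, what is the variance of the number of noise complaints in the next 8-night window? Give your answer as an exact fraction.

Total count: 34 + 25 + 13 + 55 = 127.
Total exposure: 4 + 3.5 + 2 + 4.5 = 14 nights.
After the first batch: Gamma(27 + 127, 13 + 14) = Gamma(154, 27).
Total count 107 over total exposure 9 nights.
After the second batch: Gamma(154 + 107, 27 + 9) = Gamma(261, 36).
The posterior predictive for a window of length T is Negative Binomial with variance T·α'·(β'+T)/β'² = 8·261·44/1296 = 638/9.

638/9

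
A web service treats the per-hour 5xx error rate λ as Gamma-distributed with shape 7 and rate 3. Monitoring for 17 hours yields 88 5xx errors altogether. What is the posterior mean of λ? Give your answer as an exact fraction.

19/4

Total count 88 over total exposure 17 hours.
The Gamma prior is conjugate for the Poisson rate, so λ | data ~ Gamma(7+88, 3+17) = Gamma(95, 20).
Posterior mean = α'/β' = 95/20 = 19/4.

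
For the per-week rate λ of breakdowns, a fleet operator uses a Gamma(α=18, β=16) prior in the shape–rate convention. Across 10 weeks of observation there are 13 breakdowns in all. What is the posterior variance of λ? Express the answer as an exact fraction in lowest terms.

Total count 13 over total exposure 10 weeks.
The Gamma prior is conjugate for the Poisson rate, so λ | data ~ Gamma(18+13, 16+10) = Gamma(31, 26).
Posterior variance = α'/β'² = 31/676.

31/676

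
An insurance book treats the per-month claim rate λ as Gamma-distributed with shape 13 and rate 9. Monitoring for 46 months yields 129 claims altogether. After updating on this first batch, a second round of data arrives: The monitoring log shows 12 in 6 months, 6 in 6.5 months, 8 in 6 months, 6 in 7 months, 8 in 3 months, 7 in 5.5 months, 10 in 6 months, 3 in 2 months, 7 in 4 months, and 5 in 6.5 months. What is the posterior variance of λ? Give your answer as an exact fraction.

Total count 129 over total exposure 46 months.
After the first batch: Gamma(13 + 129, 9 + 46) = Gamma(142, 55).
Total count: 12 + 6 + 8 + 6 + 8 + 7 + 10 + 3 + 7 + 5 = 72.
Total exposure: 6 + 6.5 + 6 + 7 + 3 + 5.5 + 6 + 2 + 4 + 6.5 = 52.5 months.
After the second batch: Gamma(142 + 72, 55 + 52.5) = Gamma(214, 215/2).
Posterior variance = α'/β'² = 214/(46225/4) = 856/46225.

856/46225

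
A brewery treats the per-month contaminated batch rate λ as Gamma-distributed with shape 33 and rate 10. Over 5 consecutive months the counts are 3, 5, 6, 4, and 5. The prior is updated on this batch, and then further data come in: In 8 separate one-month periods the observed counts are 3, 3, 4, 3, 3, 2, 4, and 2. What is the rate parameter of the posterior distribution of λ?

23

Total count: 3 + 5 + 6 + 4 + 5 = 23.
Total exposure: 5 months.
After the first batch: Gamma(33 + 23, 10 + 5) = Gamma(56, 15).
Total count: 3 + 3 + 4 + 3 + 3 + 2 + 4 + 2 = 24.
Total exposure: 8 months.
After the second batch: Gamma(56 + 24, 15 + 8) = Gamma(80, 23).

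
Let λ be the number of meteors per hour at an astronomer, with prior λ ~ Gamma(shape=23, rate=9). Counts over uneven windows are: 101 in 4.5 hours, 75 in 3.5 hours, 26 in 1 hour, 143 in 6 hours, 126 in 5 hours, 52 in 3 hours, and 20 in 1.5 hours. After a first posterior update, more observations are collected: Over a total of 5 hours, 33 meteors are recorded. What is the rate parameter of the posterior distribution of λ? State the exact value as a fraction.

77/2

Total count: 101 + 75 + 26 + 143 + 126 + 52 + 20 = 543.
Total exposure: 4.5 + 3.5 + 1 + 6 + 5 + 3 + 1.5 = 24.5 hours.
After the first batch: Gamma(23 + 543, 9 + 24.5) = Gamma(566, 67/2).
Total count 33 over total exposure 5 hours.
After the second batch: Gamma(566 + 33, 67/2 + 5) = Gamma(599, 77/2).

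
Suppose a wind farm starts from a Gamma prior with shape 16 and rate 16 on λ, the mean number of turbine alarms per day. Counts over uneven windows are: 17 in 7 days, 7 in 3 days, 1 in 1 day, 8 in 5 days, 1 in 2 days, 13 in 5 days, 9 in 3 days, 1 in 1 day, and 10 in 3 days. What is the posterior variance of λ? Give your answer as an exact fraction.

83/2116

Total count: 17 + 7 + 1 + 8 + 1 + 13 + 9 + 1 + 10 = 67.
Total exposure: 7 + 3 + 1 + 5 + 2 + 5 + 3 + 1 + 3 = 30 days.
By Gamma–Poisson conjugacy, the posterior is Gamma(α + Σx, β + Σt) = Gamma(16 + 67, 16 + 30) = Gamma(83, 46).
Posterior variance = α'/β'² = 83/2116.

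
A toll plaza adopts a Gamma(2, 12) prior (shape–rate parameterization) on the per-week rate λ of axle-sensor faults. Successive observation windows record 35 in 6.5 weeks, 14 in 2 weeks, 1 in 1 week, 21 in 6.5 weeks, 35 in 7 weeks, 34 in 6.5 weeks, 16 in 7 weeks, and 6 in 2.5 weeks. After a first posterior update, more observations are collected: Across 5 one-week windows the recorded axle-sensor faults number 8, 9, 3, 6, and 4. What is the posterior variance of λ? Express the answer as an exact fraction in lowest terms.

Total count: 35 + 14 + 1 + 21 + 35 + 34 + 16 + 6 = 162.
Total exposure: 6.5 + 2 + 1 + 6.5 + 7 + 6.5 + 7 + 2.5 = 39 weeks.
After the first batch: Gamma(2 + 162, 12 + 39) = Gamma(164, 51).
Total count: 8 + 9 + 3 + 6 + 4 = 30.
Total exposure: 5 weeks.
After the second batch: Gamma(164 + 30, 51 + 5) = Gamma(194, 56).
Posterior variance = α'/β'² = 194/3136 = 97/1568.

97/1568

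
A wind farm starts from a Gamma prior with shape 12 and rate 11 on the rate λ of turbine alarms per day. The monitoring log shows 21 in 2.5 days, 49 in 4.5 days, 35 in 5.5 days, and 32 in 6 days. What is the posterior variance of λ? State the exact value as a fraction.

Total count: 21 + 49 + 35 + 32 = 137.
Total exposure: 2.5 + 4.5 + 5.5 + 6 = 18.5 days.
By Gamma–Poisson conjugacy, the posterior is Gamma(α + Σx, β + Σt) = Gamma(12 + 137, 11 + 18.5) = Gamma(149, 59/2).
Posterior variance = α'/β'² = 149/(3481/4) = 596/3481.

596/3481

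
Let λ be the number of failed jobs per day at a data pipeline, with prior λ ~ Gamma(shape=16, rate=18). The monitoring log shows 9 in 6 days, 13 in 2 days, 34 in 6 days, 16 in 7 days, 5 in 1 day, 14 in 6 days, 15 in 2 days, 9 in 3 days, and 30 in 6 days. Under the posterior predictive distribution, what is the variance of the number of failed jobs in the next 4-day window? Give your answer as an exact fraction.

Total count: 9 + 13 + 34 + 16 + 5 + 14 + 15 + 9 + 30 = 145.
Total exposure: 6 + 2 + 6 + 7 + 1 + 6 + 2 + 3 + 6 = 39 days.
Conjugate update: add total count to the shape and total exposure to the rate, giving Gamma(161, 57).
The posterior predictive for a window of length T is Negative Binomial with variance T·α'·(β'+T)/β'² = 4·161·61/3249 = 39284/3249.

39284/3249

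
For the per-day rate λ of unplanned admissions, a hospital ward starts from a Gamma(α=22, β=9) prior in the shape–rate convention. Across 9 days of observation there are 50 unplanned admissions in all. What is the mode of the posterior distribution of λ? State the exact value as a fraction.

Total count 50 over total exposure 9 days.
Gamma(α, β) with Poisson data over total exposure Σt gives posterior Gamma(α+Σx, β+Σt) = Gamma(72, 18).
Posterior mode = (α'−1)/β' = 71/18.

71/18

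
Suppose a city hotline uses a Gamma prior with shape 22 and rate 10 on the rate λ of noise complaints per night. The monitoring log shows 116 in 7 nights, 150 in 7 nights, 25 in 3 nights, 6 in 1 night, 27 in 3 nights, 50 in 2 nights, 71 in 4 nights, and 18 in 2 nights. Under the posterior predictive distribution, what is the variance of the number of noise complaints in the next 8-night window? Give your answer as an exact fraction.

182360/1521

Total count: 116 + 150 + 25 + 6 + 27 + 50 + 71 + 18 = 463.
Total exposure: 7 + 7 + 3 + 1 + 3 + 2 + 4 + 2 = 29 nights.
Gamma(α, β) with Poisson data over total exposure Σt gives posterior Gamma(α+Σx, β+Σt) = Gamma(485, 39).
The posterior predictive for a window of length T is Negative Binomial with variance T·α'·(β'+T)/β'² = 8·485·47/1521 = 182360/1521.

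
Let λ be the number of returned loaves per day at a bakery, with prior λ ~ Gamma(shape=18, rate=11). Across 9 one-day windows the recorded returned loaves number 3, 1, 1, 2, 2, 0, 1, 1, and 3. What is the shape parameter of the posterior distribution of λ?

Total count: 3 + 1 + 1 + 2 + 2 + 0 + 1 + 1 + 3 = 14.
Total exposure: 9 days.
The Gamma prior is conjugate for the Poisson rate, so λ | data ~ Gamma(18+14, 11+9) = Gamma(32, 20).

32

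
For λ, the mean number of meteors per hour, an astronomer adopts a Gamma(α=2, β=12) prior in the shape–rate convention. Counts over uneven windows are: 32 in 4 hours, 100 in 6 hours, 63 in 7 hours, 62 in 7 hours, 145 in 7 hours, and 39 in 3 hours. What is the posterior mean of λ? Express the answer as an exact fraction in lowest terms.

443/46

Total count: 32 + 100 + 63 + 62 + 145 + 39 = 441.
Total exposure: 4 + 6 + 7 + 7 + 7 + 3 = 34 hours.
Gamma(α, β) with Poisson data over total exposure Σt gives posterior Gamma(α+Σx, β+Σt) = Gamma(443, 46).
Posterior mean = α'/β' = 443/46.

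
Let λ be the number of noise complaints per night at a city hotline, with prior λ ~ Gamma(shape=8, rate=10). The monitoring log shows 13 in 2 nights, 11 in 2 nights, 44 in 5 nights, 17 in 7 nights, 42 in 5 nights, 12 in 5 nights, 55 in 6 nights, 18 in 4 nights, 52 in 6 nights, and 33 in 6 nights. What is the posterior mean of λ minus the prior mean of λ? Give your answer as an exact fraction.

Total count: 13 + 11 + 44 + 17 + 42 + 12 + 55 + 18 + 52 + 33 = 297.
Total exposure: 2 + 2 + 5 + 7 + 5 + 5 + 6 + 4 + 6 + 6 = 48 nights.
The Gamma prior is conjugate for the Poisson rate, so λ | data ~ Gamma(8+297, 10+48) = Gamma(305, 58).
Posterior mean = 305/58 = 305/58; prior mean = 8/10 = 4/5. Difference = 305/58 − 4/5 = 1293/290.

1293/290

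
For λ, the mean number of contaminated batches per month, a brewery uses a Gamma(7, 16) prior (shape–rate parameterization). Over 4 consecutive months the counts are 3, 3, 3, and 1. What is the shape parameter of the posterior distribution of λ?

Total count: 3 + 3 + 3 + 1 = 10.
Total exposure: 4 months.
By Gamma–Poisson conjugacy, the posterior is Gamma(α + Σx, β + Σt) = Gamma(7 + 10, 16 + 4) = Gamma(17, 20).

17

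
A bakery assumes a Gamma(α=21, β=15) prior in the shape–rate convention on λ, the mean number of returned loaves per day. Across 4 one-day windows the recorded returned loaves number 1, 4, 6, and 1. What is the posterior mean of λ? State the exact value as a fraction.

Total count: 1 + 4 + 6 + 1 = 12.
Total exposure: 4 days.
Gamma(α, β) with Poisson data over total exposure Σt gives posterior Gamma(α+Σx, β+Σt) = Gamma(33, 19).
Posterior mean = α'/β' = 33/19.

33/19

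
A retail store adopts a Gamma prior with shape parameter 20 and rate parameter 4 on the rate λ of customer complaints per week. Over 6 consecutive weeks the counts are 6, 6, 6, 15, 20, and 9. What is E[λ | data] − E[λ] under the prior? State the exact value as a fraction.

16/5

Total count: 6 + 6 + 6 + 15 + 20 + 9 = 62.
Total exposure: 6 weeks.
Gamma(α, β) with Poisson data over total exposure Σt gives posterior Gamma(α+Σx, β+Σt) = Gamma(82, 10).
Posterior mean = 82/10 = 41/5; prior mean = 20/4 = 5. Difference = 41/5 − 5 = 16/5.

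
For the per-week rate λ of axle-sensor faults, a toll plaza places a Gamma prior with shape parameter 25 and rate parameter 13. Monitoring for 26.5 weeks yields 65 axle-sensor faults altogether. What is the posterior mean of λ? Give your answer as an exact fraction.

Total count 65 over total exposure 26.5 weeks.
Gamma(α, β) with Poisson data over total exposure Σt gives posterior Gamma(α+Σx, β+Σt) = Gamma(90, 79/2).
Posterior mean = α'/β' = 90/(79/2) = 180/79.

180/79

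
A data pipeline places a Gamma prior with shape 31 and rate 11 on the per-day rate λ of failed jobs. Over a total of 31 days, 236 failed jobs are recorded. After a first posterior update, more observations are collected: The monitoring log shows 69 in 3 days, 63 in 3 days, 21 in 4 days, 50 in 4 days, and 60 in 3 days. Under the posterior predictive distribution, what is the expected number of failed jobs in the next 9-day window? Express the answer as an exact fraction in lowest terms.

4770/59

Total count 236 over total exposure 31 days.
After the first batch: Gamma(31 + 236, 11 + 31) = Gamma(267, 42).
Total count: 69 + 63 + 21 + 50 + 60 = 263.
Total exposure: 3 + 3 + 4 + 4 + 3 = 17 days.
After the second batch: Gamma(267 + 263, 42 + 17) = Gamma(530, 59).
Predictive mean over a 9-day window = T·E[λ|data] = 9·530/59 = 4770/59.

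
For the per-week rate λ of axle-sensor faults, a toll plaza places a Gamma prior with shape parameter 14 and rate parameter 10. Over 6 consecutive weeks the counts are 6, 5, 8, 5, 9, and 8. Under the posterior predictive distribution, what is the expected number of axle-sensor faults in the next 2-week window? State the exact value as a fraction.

Total count: 6 + 5 + 8 + 5 + 9 + 8 = 41.
Total exposure: 6 weeks.
Gamma(α, β) with Poisson data over total exposure Σt gives posterior Gamma(α+Σx, β+Σt) = Gamma(55, 16).
Predictive mean over a 2-week window = T·E[λ|data] = 2·55/16 = 55/8.

55/8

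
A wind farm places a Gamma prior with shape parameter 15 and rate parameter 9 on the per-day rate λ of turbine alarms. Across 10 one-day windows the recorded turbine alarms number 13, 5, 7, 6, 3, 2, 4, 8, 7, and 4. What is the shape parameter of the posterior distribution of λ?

74

Total count: 13 + 5 + 7 + 6 + 3 + 2 + 4 + 8 + 7 + 4 = 59.
Total exposure: 10 days.
The Gamma prior is conjugate for the Poisson rate, so λ | data ~ Gamma(15+59, 9+10) = Gamma(74, 19).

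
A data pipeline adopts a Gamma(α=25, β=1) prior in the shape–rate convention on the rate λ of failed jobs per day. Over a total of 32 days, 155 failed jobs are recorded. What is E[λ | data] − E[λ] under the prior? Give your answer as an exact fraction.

-215/11

Total count 155 over total exposure 32 days.
The Gamma prior is conjugate for the Poisson rate, so λ | data ~ Gamma(25+155, 1+32) = Gamma(180, 33).
Posterior mean = 180/33 = 60/11; prior mean = 25/1 = 25. Difference = 60/11 − 25 = -215/11.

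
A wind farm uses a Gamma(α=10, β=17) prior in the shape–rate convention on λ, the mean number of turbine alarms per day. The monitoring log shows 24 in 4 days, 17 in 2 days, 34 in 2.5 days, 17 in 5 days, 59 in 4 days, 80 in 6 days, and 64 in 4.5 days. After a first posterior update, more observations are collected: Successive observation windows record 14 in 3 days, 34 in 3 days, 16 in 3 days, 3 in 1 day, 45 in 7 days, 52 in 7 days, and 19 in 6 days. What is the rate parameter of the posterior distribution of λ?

Total count: 24 + 17 + 34 + 17 + 59 + 80 + 64 = 295.
Total exposure: 4 + 2 + 2.5 + 5 + 4 + 6 + 4.5 = 28 days.
After the first batch: Gamma(10 + 295, 17 + 28) = Gamma(305, 45).
Total count: 14 + 34 + 16 + 3 + 45 + 52 + 19 = 183.
Total exposure: 3 + 3 + 3 + 1 + 7 + 7 + 6 = 30 days.
After the second batch: Gamma(305 + 183, 45 + 30) = Gamma(488, 75).

75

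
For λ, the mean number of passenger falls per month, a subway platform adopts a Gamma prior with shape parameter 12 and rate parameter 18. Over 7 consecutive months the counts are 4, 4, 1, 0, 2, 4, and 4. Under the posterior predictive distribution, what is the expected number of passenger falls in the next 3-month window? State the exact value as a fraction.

Total count: 4 + 4 + 1 + 0 + 2 + 4 + 4 = 19.
Total exposure: 7 months.
By Gamma–Poisson conjugacy, the posterior is Gamma(α + Σx, β + Σt) = Gamma(12 + 19, 18 + 7) = Gamma(31, 25).
Predictive mean over a 3-month window = T·E[λ|data] = 3·31/25 = 93/25.

93/25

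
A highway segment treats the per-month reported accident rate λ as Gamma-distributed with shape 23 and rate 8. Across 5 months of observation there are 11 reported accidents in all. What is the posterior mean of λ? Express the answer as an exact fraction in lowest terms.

Total count 11 over total exposure 5 months.
The Gamma prior is conjugate for the Poisson rate, so λ | data ~ Gamma(23+11, 8+5) = Gamma(34, 13).
Posterior mean = α'/β' = 34/13.

34/13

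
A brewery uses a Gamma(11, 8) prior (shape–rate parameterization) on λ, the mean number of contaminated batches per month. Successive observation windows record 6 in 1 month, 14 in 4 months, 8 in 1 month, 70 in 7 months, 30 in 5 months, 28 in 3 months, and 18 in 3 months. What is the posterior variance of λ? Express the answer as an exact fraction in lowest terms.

Total count: 6 + 14 + 8 + 70 + 30 + 28 + 18 = 174.
Total exposure: 1 + 4 + 1 + 7 + 5 + 3 + 3 = 24 months.
By Gamma–Poisson conjugacy, the posterior is Gamma(α + Σx, β + Σt) = Gamma(11 + 174, 8 + 24) = Gamma(185, 32).
Posterior variance = α'/β'² = 185/1024.

185/1024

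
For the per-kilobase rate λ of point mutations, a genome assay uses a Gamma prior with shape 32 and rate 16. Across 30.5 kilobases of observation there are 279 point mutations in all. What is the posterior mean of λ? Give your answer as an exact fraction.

622/93

Total count 279 over total exposure 30.5 kilobases.
The Gamma prior is conjugate for the Poisson rate, so λ | data ~ Gamma(32+279, 16+30.5) = Gamma(311, 93/2).
Posterior mean = α'/β' = 311/(93/2) = 622/93.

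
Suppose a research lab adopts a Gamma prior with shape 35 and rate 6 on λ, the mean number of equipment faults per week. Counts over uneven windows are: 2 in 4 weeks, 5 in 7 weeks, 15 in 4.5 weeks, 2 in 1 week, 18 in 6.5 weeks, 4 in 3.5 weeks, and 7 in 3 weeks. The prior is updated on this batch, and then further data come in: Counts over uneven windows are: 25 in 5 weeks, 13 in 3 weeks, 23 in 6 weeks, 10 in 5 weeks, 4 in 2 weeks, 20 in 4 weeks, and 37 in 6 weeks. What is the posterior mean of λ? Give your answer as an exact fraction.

440/133

Total count: 2 + 5 + 15 + 2 + 18 + 4 + 7 = 53.
Total exposure: 4 + 7 + 4.5 + 1 + 6.5 + 3.5 + 3 = 29.5 weeks.
After the first batch: Gamma(35 + 53, 6 + 29.5) = Gamma(88, 71/2).
Total count: 25 + 13 + 23 + 10 + 4 + 20 + 37 = 132.
Total exposure: 5 + 3 + 6 + 5 + 2 + 4 + 6 = 31 weeks.
After the second batch: Gamma(88 + 132, 71/2 + 31) = Gamma(220, 133/2).
Posterior mean = α'/β' = 220/(133/2) = 440/133.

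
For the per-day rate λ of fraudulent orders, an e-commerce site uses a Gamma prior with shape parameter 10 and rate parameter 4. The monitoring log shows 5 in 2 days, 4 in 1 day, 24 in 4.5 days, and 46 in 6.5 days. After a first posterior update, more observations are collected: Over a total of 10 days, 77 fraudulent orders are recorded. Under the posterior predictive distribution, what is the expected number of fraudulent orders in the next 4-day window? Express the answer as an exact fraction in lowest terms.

Total count: 5 + 4 + 24 + 46 = 79.
Total exposure: 2 + 1 + 4.5 + 6.5 = 14 days.
After the first batch: Gamma(10 + 79, 4 + 14) = Gamma(89, 18).
Total count 77 over total exposure 10 days.
After the second batch: Gamma(89 + 77, 18 + 10) = Gamma(166, 28).
Predictive mean over a 4-day window = T·E[λ|data] = 4·166/28 = 166/7.

166/7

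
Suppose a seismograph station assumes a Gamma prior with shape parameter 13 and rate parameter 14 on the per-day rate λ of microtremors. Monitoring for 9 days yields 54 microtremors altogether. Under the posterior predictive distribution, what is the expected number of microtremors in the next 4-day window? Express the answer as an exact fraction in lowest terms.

268/23

Total count 54 over total exposure 9 days.
The Gamma prior is conjugate for the Poisson rate, so λ | data ~ Gamma(13+54, 14+9) = Gamma(67, 23).
Predictive mean over a 4-day window = T·E[λ|data] = 4·67/23 = 268/23.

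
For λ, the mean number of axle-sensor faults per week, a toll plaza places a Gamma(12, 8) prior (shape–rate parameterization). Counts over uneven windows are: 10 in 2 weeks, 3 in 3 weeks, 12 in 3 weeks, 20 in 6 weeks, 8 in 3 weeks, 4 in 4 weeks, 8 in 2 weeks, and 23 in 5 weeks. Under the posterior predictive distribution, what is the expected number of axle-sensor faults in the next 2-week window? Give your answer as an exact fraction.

Total count: 10 + 3 + 12 + 20 + 8 + 4 + 8 + 23 = 88.
Total exposure: 2 + 3 + 3 + 6 + 3 + 4 + 2 + 5 = 28 weeks.
Conjugate update: add total count to the shape and total exposure to the rate, giving Gamma(100, 36).
Predictive mean over a 2-week window = T·E[λ|data] = 2·100/36 = 50/9.

50/9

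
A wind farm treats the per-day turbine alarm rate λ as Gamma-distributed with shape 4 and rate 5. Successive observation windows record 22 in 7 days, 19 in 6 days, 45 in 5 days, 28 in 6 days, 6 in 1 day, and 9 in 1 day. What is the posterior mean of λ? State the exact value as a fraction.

Total count: 22 + 19 + 45 + 28 + 6 + 9 = 129.
Total exposure: 7 + 6 + 5 + 6 + 1 + 1 = 26 days.
Gamma(α, β) with Poisson data over total exposure Σt gives posterior Gamma(α+Σx, β+Σt) = Gamma(133, 31).
Posterior mean = α'/β' = 133/31.

133/31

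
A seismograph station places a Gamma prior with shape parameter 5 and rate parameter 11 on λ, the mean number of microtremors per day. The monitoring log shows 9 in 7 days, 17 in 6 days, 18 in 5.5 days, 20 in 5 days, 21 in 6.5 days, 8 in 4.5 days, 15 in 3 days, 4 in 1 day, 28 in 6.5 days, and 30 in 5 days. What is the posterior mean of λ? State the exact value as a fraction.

175/61

Total count: 9 + 17 + 18 + 20 + 21 + 8 + 15 + 4 + 28 + 30 = 170.
Total exposure: 7 + 6 + 5.5 + 5 + 6.5 + 4.5 + 3 + 1 + 6.5 + 5 = 50 days.
Conjugate update: add total count to the shape and total exposure to the rate, giving Gamma(175, 61).
Posterior mean = α'/β' = 175/61.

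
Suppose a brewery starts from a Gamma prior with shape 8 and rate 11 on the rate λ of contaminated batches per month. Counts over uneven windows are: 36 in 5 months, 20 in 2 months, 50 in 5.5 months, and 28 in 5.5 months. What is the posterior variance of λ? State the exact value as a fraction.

142/841

Total count: 36 + 20 + 50 + 28 = 134.
Total exposure: 5 + 2 + 5.5 + 5.5 = 18 months.
Posterior: α' = 8 + 134 = 142, β' = 11 + 18 = 29.
Posterior variance = α'/β'² = 142/841.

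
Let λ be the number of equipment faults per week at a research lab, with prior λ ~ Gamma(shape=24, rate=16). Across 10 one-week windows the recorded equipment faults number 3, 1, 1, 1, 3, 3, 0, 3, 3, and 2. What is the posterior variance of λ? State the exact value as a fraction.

Total count: 3 + 1 + 1 + 1 + 3 + 3 + 0 + 3 + 3 + 2 = 20.
Total exposure: 10 weeks.
Gamma(α, β) with Poisson data over total exposure Σt gives posterior Gamma(α+Σx, β+Σt) = Gamma(44, 26).
Posterior variance = α'/β'² = 44/676 = 11/169.

11/169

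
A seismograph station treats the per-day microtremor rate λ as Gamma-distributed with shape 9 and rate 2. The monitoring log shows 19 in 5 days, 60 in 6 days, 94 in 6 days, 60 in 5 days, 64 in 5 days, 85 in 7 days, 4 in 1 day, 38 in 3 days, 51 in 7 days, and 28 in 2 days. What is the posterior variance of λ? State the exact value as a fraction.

Total count: 19 + 60 + 94 + 60 + 64 + 85 + 4 + 38 + 51 + 28 = 503.
Total exposure: 5 + 6 + 6 + 5 + 5 + 7 + 1 + 3 + 7 + 2 = 47 days.
Posterior: α' = 9 + 503 = 512, β' = 2 + 47 = 49.
Posterior variance = α'/β'² = 512/2401.

512/2401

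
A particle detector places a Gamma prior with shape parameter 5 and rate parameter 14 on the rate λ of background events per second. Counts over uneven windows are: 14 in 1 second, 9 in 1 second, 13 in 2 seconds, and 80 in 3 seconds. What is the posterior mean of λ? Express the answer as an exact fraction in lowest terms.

Total count: 14 + 9 + 13 + 80 = 116.
Total exposure: 1 + 1 + 2 + 3 = 7 seconds.
Posterior: α' = 5 + 116 = 121, β' = 14 + 7 = 21.
Posterior mean = α'/β' = 121/21.

121/21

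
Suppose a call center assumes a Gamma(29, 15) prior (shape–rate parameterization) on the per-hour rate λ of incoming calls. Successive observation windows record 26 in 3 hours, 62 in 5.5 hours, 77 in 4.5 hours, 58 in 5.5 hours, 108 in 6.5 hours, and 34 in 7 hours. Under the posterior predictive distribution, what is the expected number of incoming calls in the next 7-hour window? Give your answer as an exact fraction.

Total count: 26 + 62 + 77 + 58 + 108 + 34 = 365.
Total exposure: 3 + 5.5 + 4.5 + 5.5 + 6.5 + 7 = 32 hours.
Conjugate update: add total count to the shape and total exposure to the rate, giving Gamma(394, 47).
Predictive mean over a 7-hour window = T·E[λ|data] = 7·394/47 = 2758/47.

2758/47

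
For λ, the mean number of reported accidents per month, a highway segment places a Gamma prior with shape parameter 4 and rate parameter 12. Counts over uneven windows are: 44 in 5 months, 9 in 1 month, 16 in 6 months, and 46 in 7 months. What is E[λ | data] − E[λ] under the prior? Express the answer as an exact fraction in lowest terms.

326/93

Total count: 44 + 9 + 16 + 46 = 115.
Total exposure: 5 + 1 + 6 + 7 = 19 months.
Gamma(α, β) with Poisson data over total exposure Σt gives posterior Gamma(α+Σx, β+Σt) = Gamma(119, 31).
Posterior mean = 119/31 = 119/31; prior mean = 4/12 = 1/3. Difference = 119/31 − 1/3 = 326/93.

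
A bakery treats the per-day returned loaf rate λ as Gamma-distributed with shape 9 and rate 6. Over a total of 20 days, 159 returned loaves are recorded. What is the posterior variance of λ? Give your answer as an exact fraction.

Total count 159 over total exposure 20 days.
By Gamma–Poisson conjugacy, the posterior is Gamma(α + Σx, β + Σt) = Gamma(9 + 159, 6 + 20) = Gamma(168, 26).
Posterior variance = α'/β'² = 168/676 = 42/169.

42/169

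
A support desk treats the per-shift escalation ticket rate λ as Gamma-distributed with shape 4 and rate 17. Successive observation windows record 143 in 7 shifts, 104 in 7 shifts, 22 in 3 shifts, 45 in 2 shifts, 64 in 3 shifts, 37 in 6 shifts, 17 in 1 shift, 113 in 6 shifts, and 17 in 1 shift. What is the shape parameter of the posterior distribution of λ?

566

Total count: 143 + 104 + 22 + 45 + 64 + 37 + 17 + 113 + 17 = 562.
Total exposure: 7 + 7 + 3 + 2 + 3 + 6 + 1 + 6 + 1 = 36 shifts.
Gamma(α, β) with Poisson data over total exposure Σt gives posterior Gamma(α+Σx, β+Σt) = Gamma(566, 53).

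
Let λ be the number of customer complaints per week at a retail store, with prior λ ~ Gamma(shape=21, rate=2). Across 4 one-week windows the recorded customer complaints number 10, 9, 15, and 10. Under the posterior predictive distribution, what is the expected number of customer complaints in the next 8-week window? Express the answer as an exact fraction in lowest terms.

260/3

Total count: 10 + 9 + 15 + 10 = 44.
Total exposure: 4 weeks.
Gamma(α, β) with Poisson data over total exposure Σt gives posterior Gamma(α+Σx, β+Σt) = Gamma(65, 6).
Predictive mean over an 8-week window = T·E[λ|data] = 8·65/6 = 260/3.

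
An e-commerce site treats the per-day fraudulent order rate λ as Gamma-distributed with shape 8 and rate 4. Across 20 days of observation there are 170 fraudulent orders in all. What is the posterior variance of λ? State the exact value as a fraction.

Total count 170 over total exposure 20 days.
Posterior: α' = 8 + 170 = 178, β' = 4 + 20 = 24.
Posterior variance = α'/β'² = 178/576 = 89/288.

89/288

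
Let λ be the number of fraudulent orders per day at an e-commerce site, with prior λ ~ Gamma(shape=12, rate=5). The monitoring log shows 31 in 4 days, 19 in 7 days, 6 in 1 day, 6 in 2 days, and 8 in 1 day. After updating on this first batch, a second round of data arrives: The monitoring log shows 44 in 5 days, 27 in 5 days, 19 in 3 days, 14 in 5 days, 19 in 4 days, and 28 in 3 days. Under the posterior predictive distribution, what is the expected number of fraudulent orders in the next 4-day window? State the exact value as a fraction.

932/45

Total count: 31 + 19 + 6 + 6 + 8 = 70.
Total exposure: 4 + 7 + 1 + 2 + 1 = 15 days.
After the first batch: Gamma(12 + 70, 5 + 15) = Gamma(82, 20).
Total count: 44 + 27 + 19 + 14 + 19 + 28 = 151.
Total exposure: 5 + 5 + 3 + 5 + 4 + 3 = 25 days.
After the second batch: Gamma(82 + 151, 20 + 25) = Gamma(233, 45).
Predictive mean over a 4-day window = T·E[λ|data] = 4·233/45 = 932/45.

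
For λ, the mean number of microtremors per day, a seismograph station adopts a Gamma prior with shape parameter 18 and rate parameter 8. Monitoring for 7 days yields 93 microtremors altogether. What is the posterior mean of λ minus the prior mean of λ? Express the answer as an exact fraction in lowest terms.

103/20

Total count 93 over total exposure 7 days.
Posterior: α' = 18 + 93 = 111, β' = 8 + 7 = 15.
Posterior mean = 111/15 = 37/5; prior mean = 18/8 = 9/4. Difference = 37/5 − 9/4 = 103/20.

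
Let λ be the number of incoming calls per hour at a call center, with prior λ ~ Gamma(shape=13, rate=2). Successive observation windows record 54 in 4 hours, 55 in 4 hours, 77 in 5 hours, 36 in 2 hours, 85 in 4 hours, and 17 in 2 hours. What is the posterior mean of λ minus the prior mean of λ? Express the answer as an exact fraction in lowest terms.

375/46

Total count: 54 + 55 + 77 + 36 + 85 + 17 = 324.
Total exposure: 4 + 4 + 5 + 2 + 4 + 2 = 21 hours.
Conjugate update: add total count to the shape and total exposure to the rate, giving Gamma(337, 23).
Posterior mean = 337/23 = 337/23; prior mean = 13/2 = 13/2. Difference = 337/23 − 13/2 = 375/46.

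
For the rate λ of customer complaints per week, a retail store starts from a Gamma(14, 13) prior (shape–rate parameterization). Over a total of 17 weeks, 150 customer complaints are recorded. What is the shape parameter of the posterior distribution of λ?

164

Total count 150 over total exposure 17 weeks.
The Gamma prior is conjugate for the Poisson rate, so λ | data ~ Gamma(14+150, 13+17) = Gamma(164, 30).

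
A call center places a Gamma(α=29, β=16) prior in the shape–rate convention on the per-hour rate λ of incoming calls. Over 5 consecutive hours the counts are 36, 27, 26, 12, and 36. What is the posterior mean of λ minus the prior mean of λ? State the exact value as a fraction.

2047/336

Total count: 36 + 27 + 26 + 12 + 36 = 137.
Total exposure: 5 hours.
The Gamma prior is conjugate for the Poisson rate, so λ | data ~ Gamma(29+137, 16+5) = Gamma(166, 21).
Posterior mean = 166/21 = 166/21; prior mean = 29/16 = 29/16. Difference = 166/21 − 29/16 = 2047/336.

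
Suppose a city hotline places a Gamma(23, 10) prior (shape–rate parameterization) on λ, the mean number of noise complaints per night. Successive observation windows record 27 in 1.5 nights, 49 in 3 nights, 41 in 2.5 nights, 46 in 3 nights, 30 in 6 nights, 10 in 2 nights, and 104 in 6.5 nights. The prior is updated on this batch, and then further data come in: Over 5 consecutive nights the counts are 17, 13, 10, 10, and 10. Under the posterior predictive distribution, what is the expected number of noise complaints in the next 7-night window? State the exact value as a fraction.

Total count: 27 + 49 + 41 + 46 + 30 + 10 + 104 = 307.
Total exposure: 1.5 + 3 + 2.5 + 3 + 6 + 2 + 6.5 = 24.5 nights.
After the first batch: Gamma(23 + 307, 10 + 24.5) = Gamma(330, 69/2).
Total count: 17 + 13 + 10 + 10 + 10 = 60.
Total exposure: 5 nights.
After the second batch: Gamma(330 + 60, 69/2 + 5) = Gamma(390, 79/2).
Predictive mean over a 7-night window = T·E[λ|data] = 7·390/(79/2) = 5460/79.

5460/79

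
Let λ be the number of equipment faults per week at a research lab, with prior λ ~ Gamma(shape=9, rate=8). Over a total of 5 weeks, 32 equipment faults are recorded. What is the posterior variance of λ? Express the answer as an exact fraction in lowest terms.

Total count 32 over total exposure 5 weeks.
Posterior: α' = 9 + 32 = 41, β' = 8 + 5 = 13.
Posterior variance = α'/β'² = 41/169.

41/169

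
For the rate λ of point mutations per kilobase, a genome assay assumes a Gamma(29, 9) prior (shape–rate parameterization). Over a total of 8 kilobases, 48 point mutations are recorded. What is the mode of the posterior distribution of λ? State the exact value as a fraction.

Total count 48 over total exposure 8 kilobases.
By Gamma–Poisson conjugacy, the posterior is Gamma(α + Σx, β + Σt) = Gamma(29 + 48, 9 + 8) = Gamma(77, 17).
Posterior mode = (α'−1)/β' = 76/17.

76/17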